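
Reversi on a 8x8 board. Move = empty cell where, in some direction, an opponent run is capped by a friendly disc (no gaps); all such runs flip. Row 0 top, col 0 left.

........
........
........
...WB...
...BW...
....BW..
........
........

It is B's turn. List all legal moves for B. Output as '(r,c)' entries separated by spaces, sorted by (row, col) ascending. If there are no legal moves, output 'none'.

(2,2): no bracket -> illegal
(2,3): flips 1 -> legal
(2,4): no bracket -> illegal
(3,2): flips 1 -> legal
(3,5): no bracket -> illegal
(4,2): no bracket -> illegal
(4,5): flips 1 -> legal
(4,6): no bracket -> illegal
(5,3): no bracket -> illegal
(5,6): flips 1 -> legal
(6,4): no bracket -> illegal
(6,5): no bracket -> illegal
(6,6): no bracket -> illegal

Answer: (2,3) (3,2) (4,5) (5,6)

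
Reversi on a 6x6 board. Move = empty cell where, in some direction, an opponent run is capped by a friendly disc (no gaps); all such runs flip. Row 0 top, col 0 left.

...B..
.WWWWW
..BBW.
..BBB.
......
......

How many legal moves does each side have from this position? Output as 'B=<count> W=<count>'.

-- B to move --
(0,0): flips 1 -> legal
(0,1): flips 1 -> legal
(0,2): flips 1 -> legal
(0,4): flips 3 -> legal
(0,5): flips 1 -> legal
(1,0): no bracket -> illegal
(2,0): no bracket -> illegal
(2,1): flips 1 -> legal
(2,5): flips 2 -> legal
(3,5): no bracket -> illegal
B mobility = 7
-- W to move --
(0,2): no bracket -> illegal
(0,4): no bracket -> illegal
(2,1): flips 2 -> legal
(2,5): no bracket -> illegal
(3,1): flips 1 -> legal
(3,5): no bracket -> illegal
(4,1): flips 2 -> legal
(4,2): flips 3 -> legal
(4,3): flips 2 -> legal
(4,4): flips 3 -> legal
(4,5): flips 2 -> legal
W mobility = 7

Answer: B=7 W=7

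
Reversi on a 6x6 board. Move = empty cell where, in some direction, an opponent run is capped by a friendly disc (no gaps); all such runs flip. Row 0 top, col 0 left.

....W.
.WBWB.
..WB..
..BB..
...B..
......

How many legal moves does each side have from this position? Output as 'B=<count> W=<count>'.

-- B to move --
(0,0): flips 2 -> legal
(0,1): no bracket -> illegal
(0,2): no bracket -> illegal
(0,3): flips 1 -> legal
(0,5): no bracket -> illegal
(1,0): flips 1 -> legal
(1,5): no bracket -> illegal
(2,0): no bracket -> illegal
(2,1): flips 1 -> legal
(2,4): no bracket -> illegal
(3,1): no bracket -> illegal
B mobility = 4
-- W to move --
(0,1): no bracket -> illegal
(0,2): flips 1 -> legal
(0,3): no bracket -> illegal
(0,5): no bracket -> illegal
(1,5): flips 1 -> legal
(2,1): no bracket -> illegal
(2,4): flips 2 -> legal
(2,5): no bracket -> illegal
(3,1): no bracket -> illegal
(3,4): no bracket -> illegal
(4,1): no bracket -> illegal
(4,2): flips 1 -> legal
(4,4): flips 1 -> legal
(5,2): no bracket -> illegal
(5,3): flips 3 -> legal
(5,4): no bracket -> illegal
W mobility = 6

Answer: B=4 W=6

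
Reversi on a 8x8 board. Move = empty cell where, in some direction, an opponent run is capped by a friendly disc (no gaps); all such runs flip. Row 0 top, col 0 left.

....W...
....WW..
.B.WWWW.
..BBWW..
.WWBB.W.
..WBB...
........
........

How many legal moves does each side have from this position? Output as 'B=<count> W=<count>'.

-- B to move --
(0,3): no bracket -> illegal
(0,5): flips 2 -> legal
(0,6): flips 2 -> legal
(1,2): no bracket -> illegal
(1,3): flips 1 -> legal
(1,6): flips 2 -> legal
(1,7): flips 2 -> legal
(2,2): no bracket -> illegal
(2,7): no bracket -> illegal
(3,0): no bracket -> illegal
(3,1): flips 1 -> legal
(3,6): flips 2 -> legal
(3,7): no bracket -> illegal
(4,0): flips 2 -> legal
(4,5): no bracket -> illegal
(4,7): no bracket -> illegal
(5,0): flips 1 -> legal
(5,1): flips 2 -> legal
(5,5): no bracket -> illegal
(5,6): no bracket -> illegal
(5,7): no bracket -> illegal
(6,1): flips 1 -> legal
(6,2): flips 2 -> legal
(6,3): no bracket -> illegal
B mobility = 12
-- W to move --
(1,0): no bracket -> illegal
(1,1): no bracket -> illegal
(1,2): no bracket -> illegal
(2,0): no bracket -> illegal
(2,2): flips 1 -> legal
(3,0): no bracket -> illegal
(3,1): flips 2 -> legal
(4,5): flips 2 -> legal
(5,5): flips 2 -> legal
(6,2): flips 2 -> legal
(6,3): flips 3 -> legal
(6,4): flips 3 -> legal
(6,5): no bracket -> illegal
W mobility = 7

Answer: B=12 W=7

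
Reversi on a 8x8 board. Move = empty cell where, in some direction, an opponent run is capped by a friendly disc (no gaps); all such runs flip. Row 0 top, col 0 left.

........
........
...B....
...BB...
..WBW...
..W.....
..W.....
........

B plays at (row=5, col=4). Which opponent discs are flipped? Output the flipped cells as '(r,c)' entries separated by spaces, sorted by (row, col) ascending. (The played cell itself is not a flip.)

Dir NW: first cell 'B' (not opp) -> no flip
Dir N: opp run (4,4) capped by B -> flip
Dir NE: first cell '.' (not opp) -> no flip
Dir W: first cell '.' (not opp) -> no flip
Dir E: first cell '.' (not opp) -> no flip
Dir SW: first cell '.' (not opp) -> no flip
Dir S: first cell '.' (not opp) -> no flip
Dir SE: first cell '.' (not opp) -> no flip

Answer: (4,4)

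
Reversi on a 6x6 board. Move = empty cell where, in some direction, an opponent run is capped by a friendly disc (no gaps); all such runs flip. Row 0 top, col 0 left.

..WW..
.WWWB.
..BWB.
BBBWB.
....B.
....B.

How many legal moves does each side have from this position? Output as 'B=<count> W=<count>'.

-- B to move --
(0,0): flips 1 -> legal
(0,1): flips 2 -> legal
(0,4): flips 1 -> legal
(1,0): flips 3 -> legal
(2,0): no bracket -> illegal
(2,1): no bracket -> illegal
(4,2): flips 1 -> legal
(4,3): no bracket -> illegal
B mobility = 5
-- W to move --
(0,4): no bracket -> illegal
(0,5): flips 1 -> legal
(1,5): flips 2 -> legal
(2,0): no bracket -> illegal
(2,1): flips 1 -> legal
(2,5): flips 2 -> legal
(3,5): flips 2 -> legal
(4,0): flips 2 -> legal
(4,1): flips 1 -> legal
(4,2): flips 2 -> legal
(4,3): no bracket -> illegal
(4,5): flips 1 -> legal
(5,3): no bracket -> illegal
(5,5): flips 1 -> legal
W mobility = 10

Answer: B=5 W=10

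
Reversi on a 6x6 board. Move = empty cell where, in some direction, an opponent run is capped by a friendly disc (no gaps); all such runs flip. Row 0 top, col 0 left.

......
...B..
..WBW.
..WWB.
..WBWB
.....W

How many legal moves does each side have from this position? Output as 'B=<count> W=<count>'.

-- B to move --
(1,1): no bracket -> illegal
(1,2): no bracket -> illegal
(1,4): flips 1 -> legal
(1,5): no bracket -> illegal
(2,1): flips 2 -> legal
(2,5): flips 1 -> legal
(3,1): flips 3 -> legal
(3,5): flips 1 -> legal
(4,1): flips 2 -> legal
(5,1): no bracket -> illegal
(5,2): no bracket -> illegal
(5,3): no bracket -> illegal
(5,4): flips 1 -> legal
B mobility = 7
-- W to move --
(0,2): flips 1 -> legal
(0,3): flips 2 -> legal
(0,4): flips 1 -> legal
(1,2): no bracket -> illegal
(1,4): flips 1 -> legal
(2,5): no bracket -> illegal
(3,5): flips 2 -> legal
(5,2): no bracket -> illegal
(5,3): flips 1 -> legal
(5,4): flips 1 -> legal
W mobility = 7

Answer: B=7 W=7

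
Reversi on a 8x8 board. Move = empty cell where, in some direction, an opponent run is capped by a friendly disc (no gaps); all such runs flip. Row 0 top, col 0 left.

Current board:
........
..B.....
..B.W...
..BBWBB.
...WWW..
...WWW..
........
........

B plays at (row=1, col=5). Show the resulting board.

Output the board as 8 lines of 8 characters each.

Answer: ........
..B..B..
..B.B...
..BBWBB.
...WWW..
...WWW..
........
........

Derivation:
Place B at (1,5); scan 8 dirs for brackets.
Dir NW: first cell '.' (not opp) -> no flip
Dir N: first cell '.' (not opp) -> no flip
Dir NE: first cell '.' (not opp) -> no flip
Dir W: first cell '.' (not opp) -> no flip
Dir E: first cell '.' (not opp) -> no flip
Dir SW: opp run (2,4) capped by B -> flip
Dir S: first cell '.' (not opp) -> no flip
Dir SE: first cell '.' (not opp) -> no flip
All flips: (2,4)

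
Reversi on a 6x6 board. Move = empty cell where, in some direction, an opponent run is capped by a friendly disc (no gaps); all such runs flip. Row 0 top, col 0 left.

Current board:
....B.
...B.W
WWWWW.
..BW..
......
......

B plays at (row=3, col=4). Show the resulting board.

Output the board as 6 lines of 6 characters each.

Answer: ....B.
...B.W
WWWWW.
..BBB.
......
......

Derivation:
Place B at (3,4); scan 8 dirs for brackets.
Dir NW: opp run (2,3), next='.' -> no flip
Dir N: opp run (2,4), next='.' -> no flip
Dir NE: first cell '.' (not opp) -> no flip
Dir W: opp run (3,3) capped by B -> flip
Dir E: first cell '.' (not opp) -> no flip
Dir SW: first cell '.' (not opp) -> no flip
Dir S: first cell '.' (not opp) -> no flip
Dir SE: first cell '.' (not opp) -> no flip
All flips: (3,3)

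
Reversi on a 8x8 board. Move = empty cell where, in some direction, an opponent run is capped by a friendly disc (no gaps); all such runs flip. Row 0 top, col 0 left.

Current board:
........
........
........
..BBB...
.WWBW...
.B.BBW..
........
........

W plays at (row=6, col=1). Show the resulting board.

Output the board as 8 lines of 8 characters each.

Place W at (6,1); scan 8 dirs for brackets.
Dir NW: first cell '.' (not opp) -> no flip
Dir N: opp run (5,1) capped by W -> flip
Dir NE: first cell '.' (not opp) -> no flip
Dir W: first cell '.' (not opp) -> no flip
Dir E: first cell '.' (not opp) -> no flip
Dir SW: first cell '.' (not opp) -> no flip
Dir S: first cell '.' (not opp) -> no flip
Dir SE: first cell '.' (not opp) -> no flip
All flips: (5,1)

Answer: ........
........
........
..BBB...
.WWBW...
.W.BBW..
.W......
........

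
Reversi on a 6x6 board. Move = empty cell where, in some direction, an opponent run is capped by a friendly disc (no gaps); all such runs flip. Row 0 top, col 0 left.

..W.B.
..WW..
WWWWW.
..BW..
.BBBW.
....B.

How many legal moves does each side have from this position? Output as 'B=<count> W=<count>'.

-- B to move --
(0,1): no bracket -> illegal
(0,3): flips 3 -> legal
(1,0): flips 1 -> legal
(1,1): no bracket -> illegal
(1,4): flips 1 -> legal
(1,5): flips 2 -> legal
(2,5): no bracket -> illegal
(3,0): no bracket -> illegal
(3,1): flips 2 -> legal
(3,4): flips 2 -> legal
(3,5): no bracket -> illegal
(4,5): flips 1 -> legal
(5,3): no bracket -> illegal
(5,5): no bracket -> illegal
B mobility = 7
-- W to move --
(0,3): no bracket -> illegal
(0,5): no bracket -> illegal
(1,4): no bracket -> illegal
(1,5): no bracket -> illegal
(3,0): no bracket -> illegal
(3,1): flips 1 -> legal
(3,4): no bracket -> illegal
(4,0): flips 3 -> legal
(4,5): no bracket -> illegal
(5,0): flips 2 -> legal
(5,1): flips 1 -> legal
(5,2): flips 2 -> legal
(5,3): flips 1 -> legal
(5,5): no bracket -> illegal
W mobility = 6

Answer: B=7 W=6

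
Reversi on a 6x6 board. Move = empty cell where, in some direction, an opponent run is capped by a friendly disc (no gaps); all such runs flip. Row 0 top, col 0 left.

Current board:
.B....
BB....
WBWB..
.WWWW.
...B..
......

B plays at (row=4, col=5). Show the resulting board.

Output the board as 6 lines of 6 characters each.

Answer: .B....
BB....
WBWB..
.WWWB.
...B.B
......

Derivation:
Place B at (4,5); scan 8 dirs for brackets.
Dir NW: opp run (3,4) capped by B -> flip
Dir N: first cell '.' (not opp) -> no flip
Dir NE: edge -> no flip
Dir W: first cell '.' (not opp) -> no flip
Dir E: edge -> no flip
Dir SW: first cell '.' (not opp) -> no flip
Dir S: first cell '.' (not opp) -> no flip
Dir SE: edge -> no flip
All flips: (3,4)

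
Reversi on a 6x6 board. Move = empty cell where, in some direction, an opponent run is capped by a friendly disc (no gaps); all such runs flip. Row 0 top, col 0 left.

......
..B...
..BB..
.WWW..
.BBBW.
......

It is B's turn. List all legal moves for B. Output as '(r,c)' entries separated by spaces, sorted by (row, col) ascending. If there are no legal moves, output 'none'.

Answer: (2,0) (2,1) (2,4) (4,0) (4,5) (5,5)

Derivation:
(2,0): flips 1 -> legal
(2,1): flips 2 -> legal
(2,4): flips 1 -> legal
(3,0): no bracket -> illegal
(3,4): no bracket -> illegal
(3,5): no bracket -> illegal
(4,0): flips 1 -> legal
(4,5): flips 1 -> legal
(5,3): no bracket -> illegal
(5,4): no bracket -> illegal
(5,5): flips 2 -> legal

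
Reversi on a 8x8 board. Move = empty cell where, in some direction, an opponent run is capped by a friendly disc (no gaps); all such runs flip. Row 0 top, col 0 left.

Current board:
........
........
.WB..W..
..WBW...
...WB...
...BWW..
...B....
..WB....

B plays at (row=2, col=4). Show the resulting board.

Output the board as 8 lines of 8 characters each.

Place B at (2,4); scan 8 dirs for brackets.
Dir NW: first cell '.' (not opp) -> no flip
Dir N: first cell '.' (not opp) -> no flip
Dir NE: first cell '.' (not opp) -> no flip
Dir W: first cell '.' (not opp) -> no flip
Dir E: opp run (2,5), next='.' -> no flip
Dir SW: first cell 'B' (not opp) -> no flip
Dir S: opp run (3,4) capped by B -> flip
Dir SE: first cell '.' (not opp) -> no flip
All flips: (3,4)

Answer: ........
........
.WB.BW..
..WBB...
...WB...
...BWW..
...B....
..WB....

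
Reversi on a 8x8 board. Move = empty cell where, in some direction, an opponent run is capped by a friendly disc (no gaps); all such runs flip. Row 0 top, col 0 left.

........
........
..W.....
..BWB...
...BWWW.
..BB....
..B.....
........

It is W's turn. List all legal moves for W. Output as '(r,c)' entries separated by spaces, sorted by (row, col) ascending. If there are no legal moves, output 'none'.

Answer: (2,3) (2,4) (3,1) (3,5) (4,2) (6,3) (7,1)

Derivation:
(2,1): no bracket -> illegal
(2,3): flips 1 -> legal
(2,4): flips 1 -> legal
(2,5): no bracket -> illegal
(3,1): flips 1 -> legal
(3,5): flips 1 -> legal
(4,1): no bracket -> illegal
(4,2): flips 2 -> legal
(5,1): no bracket -> illegal
(5,4): no bracket -> illegal
(6,1): no bracket -> illegal
(6,3): flips 2 -> legal
(6,4): no bracket -> illegal
(7,1): flips 2 -> legal
(7,2): no bracket -> illegal
(7,3): no bracket -> illegal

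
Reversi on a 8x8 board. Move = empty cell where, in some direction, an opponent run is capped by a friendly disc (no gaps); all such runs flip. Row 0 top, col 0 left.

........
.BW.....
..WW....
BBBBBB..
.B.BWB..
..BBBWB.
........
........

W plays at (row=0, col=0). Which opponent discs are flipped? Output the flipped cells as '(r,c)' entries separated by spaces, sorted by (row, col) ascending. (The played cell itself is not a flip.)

Answer: (1,1)

Derivation:
Dir NW: edge -> no flip
Dir N: edge -> no flip
Dir NE: edge -> no flip
Dir W: edge -> no flip
Dir E: first cell '.' (not opp) -> no flip
Dir SW: edge -> no flip
Dir S: first cell '.' (not opp) -> no flip
Dir SE: opp run (1,1) capped by W -> flip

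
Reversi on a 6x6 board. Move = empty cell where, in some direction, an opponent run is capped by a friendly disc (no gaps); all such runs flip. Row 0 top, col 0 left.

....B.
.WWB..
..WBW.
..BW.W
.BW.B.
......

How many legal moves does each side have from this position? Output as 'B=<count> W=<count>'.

Answer: B=10 W=8

Derivation:
-- B to move --
(0,0): flips 3 -> legal
(0,1): flips 1 -> legal
(0,2): flips 2 -> legal
(0,3): no bracket -> illegal
(1,0): flips 2 -> legal
(1,4): no bracket -> illegal
(1,5): no bracket -> illegal
(2,0): no bracket -> illegal
(2,1): flips 1 -> legal
(2,5): flips 1 -> legal
(3,1): flips 1 -> legal
(3,4): flips 1 -> legal
(4,3): flips 2 -> legal
(4,5): no bracket -> illegal
(5,1): no bracket -> illegal
(5,2): flips 1 -> legal
(5,3): no bracket -> illegal
B mobility = 10
-- W to move --
(0,2): flips 1 -> legal
(0,3): flips 2 -> legal
(0,5): no bracket -> illegal
(1,4): flips 1 -> legal
(1,5): no bracket -> illegal
(2,1): no bracket -> illegal
(3,0): no bracket -> illegal
(3,1): flips 1 -> legal
(3,4): flips 1 -> legal
(4,0): flips 1 -> legal
(4,3): no bracket -> illegal
(4,5): no bracket -> illegal
(5,0): no bracket -> illegal
(5,1): no bracket -> illegal
(5,2): no bracket -> illegal
(5,3): flips 1 -> legal
(5,4): no bracket -> illegal
(5,5): flips 1 -> legal
W mobility = 8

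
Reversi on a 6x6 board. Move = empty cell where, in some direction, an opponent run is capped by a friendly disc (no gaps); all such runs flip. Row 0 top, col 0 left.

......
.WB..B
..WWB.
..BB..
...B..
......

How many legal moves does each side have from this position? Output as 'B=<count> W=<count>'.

Answer: B=6 W=8

Derivation:
-- B to move --
(0,0): flips 2 -> legal
(0,1): no bracket -> illegal
(0,2): no bracket -> illegal
(1,0): flips 1 -> legal
(1,3): flips 1 -> legal
(1,4): flips 1 -> legal
(2,0): no bracket -> illegal
(2,1): flips 2 -> legal
(3,1): no bracket -> illegal
(3,4): flips 1 -> legal
B mobility = 6
-- W to move --
(0,1): flips 1 -> legal
(0,2): flips 1 -> legal
(0,3): no bracket -> illegal
(0,4): no bracket -> illegal
(0,5): no bracket -> illegal
(1,3): flips 1 -> legal
(1,4): no bracket -> illegal
(2,1): no bracket -> illegal
(2,5): flips 1 -> legal
(3,1): no bracket -> illegal
(3,4): no bracket -> illegal
(3,5): no bracket -> illegal
(4,1): flips 1 -> legal
(4,2): flips 1 -> legal
(4,4): flips 1 -> legal
(5,2): no bracket -> illegal
(5,3): flips 2 -> legal
(5,4): no bracket -> illegal
W mobility = 8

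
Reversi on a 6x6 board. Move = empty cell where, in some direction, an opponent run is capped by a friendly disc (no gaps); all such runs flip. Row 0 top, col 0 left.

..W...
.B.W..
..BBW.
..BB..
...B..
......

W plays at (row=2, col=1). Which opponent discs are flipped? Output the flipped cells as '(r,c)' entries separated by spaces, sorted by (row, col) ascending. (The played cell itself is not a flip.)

Answer: (2,2) (2,3)

Derivation:
Dir NW: first cell '.' (not opp) -> no flip
Dir N: opp run (1,1), next='.' -> no flip
Dir NE: first cell '.' (not opp) -> no flip
Dir W: first cell '.' (not opp) -> no flip
Dir E: opp run (2,2) (2,3) capped by W -> flip
Dir SW: first cell '.' (not opp) -> no flip
Dir S: first cell '.' (not opp) -> no flip
Dir SE: opp run (3,2) (4,3), next='.' -> no flip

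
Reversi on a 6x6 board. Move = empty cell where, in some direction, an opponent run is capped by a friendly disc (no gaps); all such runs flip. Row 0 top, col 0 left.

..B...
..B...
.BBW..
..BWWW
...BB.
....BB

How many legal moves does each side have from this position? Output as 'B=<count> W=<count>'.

-- B to move --
(1,3): flips 2 -> legal
(1,4): flips 1 -> legal
(2,4): flips 2 -> legal
(2,5): flips 1 -> legal
(4,2): no bracket -> illegal
(4,5): flips 2 -> legal
B mobility = 5
-- W to move --
(0,1): flips 1 -> legal
(0,3): no bracket -> illegal
(1,0): no bracket -> illegal
(1,1): flips 1 -> legal
(1,3): no bracket -> illegal
(2,0): flips 2 -> legal
(3,0): no bracket -> illegal
(3,1): flips 1 -> legal
(4,1): flips 1 -> legal
(4,2): no bracket -> illegal
(4,5): no bracket -> illegal
(5,2): flips 1 -> legal
(5,3): flips 2 -> legal
W mobility = 7

Answer: B=5 W=7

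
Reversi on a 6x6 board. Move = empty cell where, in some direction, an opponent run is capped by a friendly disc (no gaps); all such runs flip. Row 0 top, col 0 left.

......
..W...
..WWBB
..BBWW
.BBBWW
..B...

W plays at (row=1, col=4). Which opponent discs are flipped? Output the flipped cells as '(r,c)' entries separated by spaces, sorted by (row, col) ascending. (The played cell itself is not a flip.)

Dir NW: first cell '.' (not opp) -> no flip
Dir N: first cell '.' (not opp) -> no flip
Dir NE: first cell '.' (not opp) -> no flip
Dir W: first cell '.' (not opp) -> no flip
Dir E: first cell '.' (not opp) -> no flip
Dir SW: first cell 'W' (not opp) -> no flip
Dir S: opp run (2,4) capped by W -> flip
Dir SE: opp run (2,5), next=edge -> no flip

Answer: (2,4)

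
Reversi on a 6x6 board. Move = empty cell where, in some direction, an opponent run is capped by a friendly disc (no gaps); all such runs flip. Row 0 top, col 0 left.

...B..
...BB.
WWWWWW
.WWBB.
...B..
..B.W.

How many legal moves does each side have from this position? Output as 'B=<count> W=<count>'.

Answer: B=8 W=8

Derivation:
-- B to move --
(1,0): flips 2 -> legal
(1,1): flips 1 -> legal
(1,2): flips 1 -> legal
(1,5): flips 1 -> legal
(3,0): flips 2 -> legal
(3,5): flips 1 -> legal
(4,0): flips 2 -> legal
(4,1): flips 2 -> legal
(4,2): no bracket -> illegal
(4,4): no bracket -> illegal
(4,5): no bracket -> illegal
(5,3): no bracket -> illegal
(5,5): no bracket -> illegal
B mobility = 8
-- W to move --
(0,2): flips 1 -> legal
(0,4): flips 2 -> legal
(0,5): flips 1 -> legal
(1,2): no bracket -> illegal
(1,5): no bracket -> illegal
(3,5): flips 2 -> legal
(4,1): no bracket -> illegal
(4,2): flips 1 -> legal
(4,4): flips 2 -> legal
(4,5): flips 1 -> legal
(5,1): no bracket -> illegal
(5,3): flips 2 -> legal
W mobility = 8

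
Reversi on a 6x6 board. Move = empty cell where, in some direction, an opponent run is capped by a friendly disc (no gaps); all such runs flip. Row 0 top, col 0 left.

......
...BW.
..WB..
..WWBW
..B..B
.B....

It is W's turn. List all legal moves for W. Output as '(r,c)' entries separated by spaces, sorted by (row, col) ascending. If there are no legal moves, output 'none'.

Answer: (0,3) (0,4) (1,2) (2,4) (5,2) (5,5)

Derivation:
(0,2): no bracket -> illegal
(0,3): flips 2 -> legal
(0,4): flips 1 -> legal
(1,2): flips 1 -> legal
(2,4): flips 1 -> legal
(2,5): no bracket -> illegal
(3,1): no bracket -> illegal
(4,0): no bracket -> illegal
(4,1): no bracket -> illegal
(4,3): no bracket -> illegal
(4,4): no bracket -> illegal
(5,0): no bracket -> illegal
(5,2): flips 1 -> legal
(5,3): no bracket -> illegal
(5,4): no bracket -> illegal
(5,5): flips 1 -> legal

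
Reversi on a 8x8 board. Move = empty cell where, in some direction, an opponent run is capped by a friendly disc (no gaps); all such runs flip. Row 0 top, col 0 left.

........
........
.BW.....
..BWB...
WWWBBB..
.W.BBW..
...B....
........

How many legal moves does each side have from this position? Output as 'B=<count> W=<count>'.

-- B to move --
(1,1): flips 2 -> legal
(1,2): flips 1 -> legal
(1,3): no bracket -> illegal
(2,3): flips 2 -> legal
(2,4): no bracket -> illegal
(3,0): no bracket -> illegal
(3,1): flips 1 -> legal
(4,6): no bracket -> illegal
(5,0): flips 1 -> legal
(5,2): flips 1 -> legal
(5,6): flips 1 -> legal
(6,0): no bracket -> illegal
(6,1): no bracket -> illegal
(6,2): no bracket -> illegal
(6,4): no bracket -> illegal
(6,5): flips 1 -> legal
(6,6): flips 1 -> legal
B mobility = 9
-- W to move --
(1,0): no bracket -> illegal
(1,1): no bracket -> illegal
(1,2): no bracket -> illegal
(2,0): flips 1 -> legal
(2,3): flips 1 -> legal
(2,4): no bracket -> illegal
(2,5): no bracket -> illegal
(3,0): no bracket -> illegal
(3,1): flips 1 -> legal
(3,5): flips 2 -> legal
(3,6): no bracket -> illegal
(4,6): flips 3 -> legal
(5,2): flips 2 -> legal
(5,6): no bracket -> illegal
(6,2): no bracket -> illegal
(6,4): flips 1 -> legal
(6,5): no bracket -> illegal
(7,2): no bracket -> illegal
(7,3): flips 3 -> legal
(7,4): no bracket -> illegal
W mobility = 8

Answer: B=9 W=8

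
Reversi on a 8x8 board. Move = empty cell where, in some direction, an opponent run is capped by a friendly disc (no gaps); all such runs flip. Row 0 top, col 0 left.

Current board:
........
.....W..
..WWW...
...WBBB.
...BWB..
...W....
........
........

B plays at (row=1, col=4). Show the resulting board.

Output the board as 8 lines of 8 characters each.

Answer: ........
....BW..
..WWB...
...WBBB.
...BWB..
...W....
........
........

Derivation:
Place B at (1,4); scan 8 dirs for brackets.
Dir NW: first cell '.' (not opp) -> no flip
Dir N: first cell '.' (not opp) -> no flip
Dir NE: first cell '.' (not opp) -> no flip
Dir W: first cell '.' (not opp) -> no flip
Dir E: opp run (1,5), next='.' -> no flip
Dir SW: opp run (2,3), next='.' -> no flip
Dir S: opp run (2,4) capped by B -> flip
Dir SE: first cell '.' (not opp) -> no flip
All flips: (2,4)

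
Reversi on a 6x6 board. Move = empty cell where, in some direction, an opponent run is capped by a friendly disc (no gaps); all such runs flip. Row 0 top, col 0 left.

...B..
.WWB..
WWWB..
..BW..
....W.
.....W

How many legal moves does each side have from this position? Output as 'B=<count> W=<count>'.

Answer: B=7 W=7

Derivation:
-- B to move --
(0,0): no bracket -> illegal
(0,1): flips 1 -> legal
(0,2): flips 2 -> legal
(1,0): flips 3 -> legal
(2,4): no bracket -> illegal
(3,0): flips 2 -> legal
(3,1): flips 1 -> legal
(3,4): flips 1 -> legal
(3,5): no bracket -> illegal
(4,2): no bracket -> illegal
(4,3): flips 1 -> legal
(4,5): no bracket -> illegal
(5,3): no bracket -> illegal
(5,4): no bracket -> illegal
B mobility = 7
-- W to move --
(0,2): no bracket -> illegal
(0,4): flips 1 -> legal
(1,4): flips 1 -> legal
(2,4): flips 1 -> legal
(3,1): flips 1 -> legal
(3,4): flips 1 -> legal
(4,1): no bracket -> illegal
(4,2): flips 1 -> legal
(4,3): flips 1 -> legal
W mobility = 7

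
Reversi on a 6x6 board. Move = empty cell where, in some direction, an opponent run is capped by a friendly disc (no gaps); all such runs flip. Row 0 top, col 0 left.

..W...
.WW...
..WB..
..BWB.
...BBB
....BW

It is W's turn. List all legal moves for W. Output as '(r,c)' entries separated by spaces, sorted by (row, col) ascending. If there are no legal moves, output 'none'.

Answer: (1,3) (2,4) (3,1) (3,5) (4,2) (5,3)

Derivation:
(1,3): flips 1 -> legal
(1,4): no bracket -> illegal
(2,1): no bracket -> illegal
(2,4): flips 1 -> legal
(2,5): no bracket -> illegal
(3,1): flips 1 -> legal
(3,5): flips 2 -> legal
(4,1): no bracket -> illegal
(4,2): flips 1 -> legal
(5,2): no bracket -> illegal
(5,3): flips 2 -> legal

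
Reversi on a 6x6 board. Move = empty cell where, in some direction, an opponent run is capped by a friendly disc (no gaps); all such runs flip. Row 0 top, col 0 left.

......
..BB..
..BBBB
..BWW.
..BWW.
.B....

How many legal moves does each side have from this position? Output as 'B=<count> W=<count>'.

Answer: B=6 W=8

Derivation:
-- B to move --
(3,5): flips 2 -> legal
(4,5): flips 3 -> legal
(5,2): flips 2 -> legal
(5,3): flips 2 -> legal
(5,4): flips 3 -> legal
(5,5): flips 2 -> legal
B mobility = 6
-- W to move --
(0,1): flips 2 -> legal
(0,2): no bracket -> illegal
(0,3): flips 2 -> legal
(0,4): no bracket -> illegal
(1,1): flips 1 -> legal
(1,4): flips 1 -> legal
(1,5): flips 1 -> legal
(2,1): flips 1 -> legal
(3,1): flips 1 -> legal
(3,5): no bracket -> illegal
(4,0): no bracket -> illegal
(4,1): flips 1 -> legal
(5,0): no bracket -> illegal
(5,2): no bracket -> illegal
(5,3): no bracket -> illegal
W mobility = 8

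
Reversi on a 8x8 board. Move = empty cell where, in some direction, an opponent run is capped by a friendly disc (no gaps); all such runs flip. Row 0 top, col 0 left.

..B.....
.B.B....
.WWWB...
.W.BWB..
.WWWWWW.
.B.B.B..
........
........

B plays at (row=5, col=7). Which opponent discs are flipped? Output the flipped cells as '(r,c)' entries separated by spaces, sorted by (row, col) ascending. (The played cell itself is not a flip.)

Dir NW: opp run (4,6) capped by B -> flip
Dir N: first cell '.' (not opp) -> no flip
Dir NE: edge -> no flip
Dir W: first cell '.' (not opp) -> no flip
Dir E: edge -> no flip
Dir SW: first cell '.' (not opp) -> no flip
Dir S: first cell '.' (not opp) -> no flip
Dir SE: edge -> no flip

Answer: (4,6)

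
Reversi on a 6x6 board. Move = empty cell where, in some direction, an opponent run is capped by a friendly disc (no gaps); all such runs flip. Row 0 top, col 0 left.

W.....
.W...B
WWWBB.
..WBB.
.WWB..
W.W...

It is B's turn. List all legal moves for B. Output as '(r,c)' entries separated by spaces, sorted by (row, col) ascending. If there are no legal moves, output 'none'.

Answer: (1,0) (3,1) (4,0) (5,1)

Derivation:
(0,1): no bracket -> illegal
(0,2): no bracket -> illegal
(1,0): flips 2 -> legal
(1,2): no bracket -> illegal
(1,3): no bracket -> illegal
(3,0): no bracket -> illegal
(3,1): flips 1 -> legal
(4,0): flips 2 -> legal
(5,1): flips 1 -> legal
(5,3): no bracket -> illegal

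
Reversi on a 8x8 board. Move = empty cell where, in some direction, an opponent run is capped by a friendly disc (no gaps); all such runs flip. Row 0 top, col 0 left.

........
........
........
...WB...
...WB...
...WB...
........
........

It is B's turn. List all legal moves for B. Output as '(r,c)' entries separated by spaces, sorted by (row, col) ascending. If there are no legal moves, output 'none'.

(2,2): flips 1 -> legal
(2,3): no bracket -> illegal
(2,4): no bracket -> illegal
(3,2): flips 2 -> legal
(4,2): flips 1 -> legal
(5,2): flips 2 -> legal
(6,2): flips 1 -> legal
(6,3): no bracket -> illegal
(6,4): no bracket -> illegal

Answer: (2,2) (3,2) (4,2) (5,2) (6,2)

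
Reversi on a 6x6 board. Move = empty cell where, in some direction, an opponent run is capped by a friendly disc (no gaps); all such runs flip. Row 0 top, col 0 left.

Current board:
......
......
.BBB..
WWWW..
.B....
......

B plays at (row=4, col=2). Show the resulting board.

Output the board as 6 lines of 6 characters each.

Place B at (4,2); scan 8 dirs for brackets.
Dir NW: opp run (3,1), next='.' -> no flip
Dir N: opp run (3,2) capped by B -> flip
Dir NE: opp run (3,3), next='.' -> no flip
Dir W: first cell 'B' (not opp) -> no flip
Dir E: first cell '.' (not opp) -> no flip
Dir SW: first cell '.' (not opp) -> no flip
Dir S: first cell '.' (not opp) -> no flip
Dir SE: first cell '.' (not opp) -> no flip
All flips: (3,2)

Answer: ......
......
.BBB..
WWBW..
.BB...
......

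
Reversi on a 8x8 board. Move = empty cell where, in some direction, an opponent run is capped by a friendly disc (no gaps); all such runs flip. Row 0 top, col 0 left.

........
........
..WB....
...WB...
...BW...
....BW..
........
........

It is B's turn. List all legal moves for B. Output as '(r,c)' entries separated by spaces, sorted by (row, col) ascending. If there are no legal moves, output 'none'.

(1,1): no bracket -> illegal
(1,2): no bracket -> illegal
(1,3): no bracket -> illegal
(2,1): flips 1 -> legal
(2,4): no bracket -> illegal
(3,1): no bracket -> illegal
(3,2): flips 1 -> legal
(3,5): no bracket -> illegal
(4,2): no bracket -> illegal
(4,5): flips 1 -> legal
(4,6): no bracket -> illegal
(5,3): no bracket -> illegal
(5,6): flips 1 -> legal
(6,4): no bracket -> illegal
(6,5): no bracket -> illegal
(6,6): no bracket -> illegal

Answer: (2,1) (3,2) (4,5) (5,6)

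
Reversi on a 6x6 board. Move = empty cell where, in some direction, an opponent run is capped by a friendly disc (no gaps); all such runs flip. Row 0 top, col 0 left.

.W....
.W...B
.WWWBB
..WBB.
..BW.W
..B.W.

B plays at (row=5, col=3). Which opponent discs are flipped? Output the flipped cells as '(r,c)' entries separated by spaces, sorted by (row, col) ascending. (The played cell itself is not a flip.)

Answer: (4,3)

Derivation:
Dir NW: first cell 'B' (not opp) -> no flip
Dir N: opp run (4,3) capped by B -> flip
Dir NE: first cell '.' (not opp) -> no flip
Dir W: first cell 'B' (not opp) -> no flip
Dir E: opp run (5,4), next='.' -> no flip
Dir SW: edge -> no flip
Dir S: edge -> no flip
Dir SE: edge -> no flip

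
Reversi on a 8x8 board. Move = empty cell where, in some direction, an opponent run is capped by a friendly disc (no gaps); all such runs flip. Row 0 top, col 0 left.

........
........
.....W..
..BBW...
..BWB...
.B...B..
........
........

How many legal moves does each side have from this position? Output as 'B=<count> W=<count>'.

-- B to move --
(1,4): no bracket -> illegal
(1,5): no bracket -> illegal
(1,6): no bracket -> illegal
(2,3): no bracket -> illegal
(2,4): flips 1 -> legal
(2,6): no bracket -> illegal
(3,5): flips 1 -> legal
(3,6): no bracket -> illegal
(4,5): no bracket -> illegal
(5,2): no bracket -> illegal
(5,3): flips 1 -> legal
(5,4): flips 1 -> legal
B mobility = 4
-- W to move --
(2,1): flips 1 -> legal
(2,2): no bracket -> illegal
(2,3): flips 1 -> legal
(2,4): no bracket -> illegal
(3,1): flips 2 -> legal
(3,5): no bracket -> illegal
(4,0): no bracket -> illegal
(4,1): flips 1 -> legal
(4,5): flips 1 -> legal
(4,6): no bracket -> illegal
(5,0): no bracket -> illegal
(5,2): no bracket -> illegal
(5,3): no bracket -> illegal
(5,4): flips 1 -> legal
(5,6): no bracket -> illegal
(6,0): no bracket -> illegal
(6,1): no bracket -> illegal
(6,2): no bracket -> illegal
(6,4): no bracket -> illegal
(6,5): no bracket -> illegal
(6,6): no bracket -> illegal
W mobility = 6

Answer: B=4 W=6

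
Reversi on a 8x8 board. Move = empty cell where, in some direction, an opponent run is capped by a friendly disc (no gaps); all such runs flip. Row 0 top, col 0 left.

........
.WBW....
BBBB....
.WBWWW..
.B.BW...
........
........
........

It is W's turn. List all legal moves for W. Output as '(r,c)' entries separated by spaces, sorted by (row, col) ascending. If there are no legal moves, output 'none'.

(0,1): flips 2 -> legal
(0,2): no bracket -> illegal
(0,3): no bracket -> illegal
(1,0): no bracket -> illegal
(1,4): no bracket -> illegal
(2,4): no bracket -> illegal
(3,0): no bracket -> illegal
(4,0): no bracket -> illegal
(4,2): flips 1 -> legal
(5,0): no bracket -> illegal
(5,1): flips 1 -> legal
(5,2): flips 1 -> legal
(5,3): flips 1 -> legal
(5,4): no bracket -> illegal

Answer: (0,1) (4,2) (5,1) (5,2) (5,3)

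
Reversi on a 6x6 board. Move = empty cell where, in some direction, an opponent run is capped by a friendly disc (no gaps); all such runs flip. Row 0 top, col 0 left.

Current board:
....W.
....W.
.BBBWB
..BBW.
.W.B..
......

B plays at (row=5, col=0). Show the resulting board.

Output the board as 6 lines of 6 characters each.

Place B at (5,0); scan 8 dirs for brackets.
Dir NW: edge -> no flip
Dir N: first cell '.' (not opp) -> no flip
Dir NE: opp run (4,1) capped by B -> flip
Dir W: edge -> no flip
Dir E: first cell '.' (not opp) -> no flip
Dir SW: edge -> no flip
Dir S: edge -> no flip
Dir SE: edge -> no flip
All flips: (4,1)

Answer: ....W.
....W.
.BBBWB
..BBW.
.B.B..
B.....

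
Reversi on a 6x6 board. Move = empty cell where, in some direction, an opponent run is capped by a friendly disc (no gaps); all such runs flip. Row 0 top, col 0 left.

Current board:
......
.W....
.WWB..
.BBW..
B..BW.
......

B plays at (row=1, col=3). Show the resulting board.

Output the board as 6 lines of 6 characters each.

Answer: ......
.W.B..
.WBB..
.BBW..
B..BW.
......

Derivation:
Place B at (1,3); scan 8 dirs for brackets.
Dir NW: first cell '.' (not opp) -> no flip
Dir N: first cell '.' (not opp) -> no flip
Dir NE: first cell '.' (not opp) -> no flip
Dir W: first cell '.' (not opp) -> no flip
Dir E: first cell '.' (not opp) -> no flip
Dir SW: opp run (2,2) capped by B -> flip
Dir S: first cell 'B' (not opp) -> no flip
Dir SE: first cell '.' (not opp) -> no flip
All flips: (2,2)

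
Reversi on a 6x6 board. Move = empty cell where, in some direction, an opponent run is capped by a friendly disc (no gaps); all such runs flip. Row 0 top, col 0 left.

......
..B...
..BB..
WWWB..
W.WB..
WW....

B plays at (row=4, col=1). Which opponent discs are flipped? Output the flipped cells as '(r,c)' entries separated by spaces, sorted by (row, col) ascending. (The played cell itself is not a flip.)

Dir NW: opp run (3,0), next=edge -> no flip
Dir N: opp run (3,1), next='.' -> no flip
Dir NE: opp run (3,2) capped by B -> flip
Dir W: opp run (4,0), next=edge -> no flip
Dir E: opp run (4,2) capped by B -> flip
Dir SW: opp run (5,0), next=edge -> no flip
Dir S: opp run (5,1), next=edge -> no flip
Dir SE: first cell '.' (not opp) -> no flip

Answer: (3,2) (4,2)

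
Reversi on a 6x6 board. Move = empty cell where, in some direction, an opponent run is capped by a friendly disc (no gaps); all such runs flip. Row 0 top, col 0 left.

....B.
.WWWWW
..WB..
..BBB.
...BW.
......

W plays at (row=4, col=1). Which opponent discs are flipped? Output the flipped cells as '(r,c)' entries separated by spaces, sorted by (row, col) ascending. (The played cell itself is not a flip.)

Answer: (2,3) (3,2)

Derivation:
Dir NW: first cell '.' (not opp) -> no flip
Dir N: first cell '.' (not opp) -> no flip
Dir NE: opp run (3,2) (2,3) capped by W -> flip
Dir W: first cell '.' (not opp) -> no flip
Dir E: first cell '.' (not opp) -> no flip
Dir SW: first cell '.' (not opp) -> no flip
Dir S: first cell '.' (not opp) -> no flip
Dir SE: first cell '.' (not opp) -> no flip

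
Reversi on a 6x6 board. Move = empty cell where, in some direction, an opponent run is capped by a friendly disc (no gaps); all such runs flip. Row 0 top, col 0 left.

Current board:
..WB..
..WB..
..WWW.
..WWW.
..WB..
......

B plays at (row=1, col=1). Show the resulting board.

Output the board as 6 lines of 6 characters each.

Place B at (1,1); scan 8 dirs for brackets.
Dir NW: first cell '.' (not opp) -> no flip
Dir N: first cell '.' (not opp) -> no flip
Dir NE: opp run (0,2), next=edge -> no flip
Dir W: first cell '.' (not opp) -> no flip
Dir E: opp run (1,2) capped by B -> flip
Dir SW: first cell '.' (not opp) -> no flip
Dir S: first cell '.' (not opp) -> no flip
Dir SE: opp run (2,2) (3,3), next='.' -> no flip
All flips: (1,2)

Answer: ..WB..
.BBB..
..WWW.
..WWW.
..WB..
......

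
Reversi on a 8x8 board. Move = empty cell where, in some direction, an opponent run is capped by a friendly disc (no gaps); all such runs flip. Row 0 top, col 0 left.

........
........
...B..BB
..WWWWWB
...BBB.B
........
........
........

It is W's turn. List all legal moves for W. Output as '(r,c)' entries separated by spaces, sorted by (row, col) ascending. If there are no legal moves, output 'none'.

Answer: (1,2) (1,3) (1,4) (1,6) (1,7) (5,2) (5,3) (5,4) (5,5) (5,6)

Derivation:
(1,2): flips 1 -> legal
(1,3): flips 1 -> legal
(1,4): flips 1 -> legal
(1,5): no bracket -> illegal
(1,6): flips 1 -> legal
(1,7): flips 1 -> legal
(2,2): no bracket -> illegal
(2,4): no bracket -> illegal
(2,5): no bracket -> illegal
(4,2): no bracket -> illegal
(4,6): no bracket -> illegal
(5,2): flips 1 -> legal
(5,3): flips 2 -> legal
(5,4): flips 3 -> legal
(5,5): flips 2 -> legal
(5,6): flips 1 -> legal
(5,7): no bracket -> illegal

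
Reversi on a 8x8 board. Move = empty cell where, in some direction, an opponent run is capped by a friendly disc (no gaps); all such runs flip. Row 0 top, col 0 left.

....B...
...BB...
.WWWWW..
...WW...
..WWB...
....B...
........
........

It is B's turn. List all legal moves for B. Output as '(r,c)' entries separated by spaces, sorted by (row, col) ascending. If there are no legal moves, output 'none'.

(1,0): no bracket -> illegal
(1,1): flips 2 -> legal
(1,2): no bracket -> illegal
(1,5): no bracket -> illegal
(1,6): no bracket -> illegal
(2,0): no bracket -> illegal
(2,6): no bracket -> illegal
(3,0): no bracket -> illegal
(3,1): flips 1 -> legal
(3,2): flips 2 -> legal
(3,5): flips 1 -> legal
(3,6): flips 1 -> legal
(4,1): flips 2 -> legal
(4,5): no bracket -> illegal
(5,1): no bracket -> illegal
(5,2): no bracket -> illegal
(5,3): flips 3 -> legal

Answer: (1,1) (3,1) (3,2) (3,5) (3,6) (4,1) (5,3)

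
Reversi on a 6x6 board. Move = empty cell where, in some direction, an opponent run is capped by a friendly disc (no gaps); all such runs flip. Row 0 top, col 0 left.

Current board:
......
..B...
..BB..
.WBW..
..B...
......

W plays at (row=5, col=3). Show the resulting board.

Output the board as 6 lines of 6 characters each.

Answer: ......
..B...
..BB..
.WBW..
..W...
...W..

Derivation:
Place W at (5,3); scan 8 dirs for brackets.
Dir NW: opp run (4,2) capped by W -> flip
Dir N: first cell '.' (not opp) -> no flip
Dir NE: first cell '.' (not opp) -> no flip
Dir W: first cell '.' (not opp) -> no flip
Dir E: first cell '.' (not opp) -> no flip
Dir SW: edge -> no flip
Dir S: edge -> no flip
Dir SE: edge -> no flip
All flips: (4,2)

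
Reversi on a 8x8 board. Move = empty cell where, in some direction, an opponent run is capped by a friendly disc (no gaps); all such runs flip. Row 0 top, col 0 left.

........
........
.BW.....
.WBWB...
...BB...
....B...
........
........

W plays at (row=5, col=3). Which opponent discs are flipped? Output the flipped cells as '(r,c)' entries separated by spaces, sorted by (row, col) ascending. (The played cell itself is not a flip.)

Dir NW: first cell '.' (not opp) -> no flip
Dir N: opp run (4,3) capped by W -> flip
Dir NE: opp run (4,4), next='.' -> no flip
Dir W: first cell '.' (not opp) -> no flip
Dir E: opp run (5,4), next='.' -> no flip
Dir SW: first cell '.' (not opp) -> no flip
Dir S: first cell '.' (not opp) -> no flip
Dir SE: first cell '.' (not opp) -> no flip

Answer: (4,3)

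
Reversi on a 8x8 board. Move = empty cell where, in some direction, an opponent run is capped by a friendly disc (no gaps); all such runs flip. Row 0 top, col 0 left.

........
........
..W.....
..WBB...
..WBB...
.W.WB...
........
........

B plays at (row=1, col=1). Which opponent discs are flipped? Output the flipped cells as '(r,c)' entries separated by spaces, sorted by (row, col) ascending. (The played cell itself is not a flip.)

Dir NW: first cell '.' (not opp) -> no flip
Dir N: first cell '.' (not opp) -> no flip
Dir NE: first cell '.' (not opp) -> no flip
Dir W: first cell '.' (not opp) -> no flip
Dir E: first cell '.' (not opp) -> no flip
Dir SW: first cell '.' (not opp) -> no flip
Dir S: first cell '.' (not opp) -> no flip
Dir SE: opp run (2,2) capped by B -> flip

Answer: (2,2)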